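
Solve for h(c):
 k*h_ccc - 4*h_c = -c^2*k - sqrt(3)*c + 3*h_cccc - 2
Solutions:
 h(c) = C1 + C2*exp(c*(-k^2/(-k^3/27 + sqrt(-k^6 + (486 - k^3)^2)/27 + 18)^(1/3) + 3*k - 9*(-k^3/27 + sqrt(-k^6 + (486 - k^3)^2)/27 + 18)^(1/3))/27) + C3*exp(c*(-4*k^2/((-1 + sqrt(3)*I)*(-k^3/27 + sqrt(-k^6 + (486 - k^3)^2)/27 + 18)^(1/3)) + 6*k + 9*(-k^3/27 + sqrt(-k^6 + (486 - k^3)^2)/27 + 18)^(1/3) - 9*sqrt(3)*I*(-k^3/27 + sqrt(-k^6 + (486 - k^3)^2)/27 + 18)^(1/3))/54) + C4*exp(c*(4*k^2/((1 + sqrt(3)*I)*(-k^3/27 + sqrt(-k^6 + (486 - k^3)^2)/27 + 18)^(1/3)) + 6*k + 9*(-k^3/27 + sqrt(-k^6 + (486 - k^3)^2)/27 + 18)^(1/3) + 9*sqrt(3)*I*(-k^3/27 + sqrt(-k^6 + (486 - k^3)^2)/27 + 18)^(1/3))/54) + c^3*k/12 + sqrt(3)*c^2/8 + c*k^2/8 + c/2


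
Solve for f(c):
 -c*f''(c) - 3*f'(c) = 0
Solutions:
 f(c) = C1 + C2/c^2


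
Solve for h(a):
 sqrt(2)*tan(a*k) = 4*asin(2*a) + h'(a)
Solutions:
 h(a) = C1 - 4*a*asin(2*a) - 2*sqrt(1 - 4*a^2) + sqrt(2)*Piecewise((-log(cos(a*k))/k, Ne(k, 0)), (0, True))


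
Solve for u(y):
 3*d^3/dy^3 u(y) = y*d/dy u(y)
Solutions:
 u(y) = C1 + Integral(C2*airyai(3^(2/3)*y/3) + C3*airybi(3^(2/3)*y/3), y)


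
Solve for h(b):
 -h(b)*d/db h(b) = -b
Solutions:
 h(b) = -sqrt(C1 + b^2)
 h(b) = sqrt(C1 + b^2)


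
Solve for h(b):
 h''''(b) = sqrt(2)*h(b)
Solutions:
 h(b) = C1*exp(-2^(1/8)*b) + C2*exp(2^(1/8)*b) + C3*sin(2^(1/8)*b) + C4*cos(2^(1/8)*b)


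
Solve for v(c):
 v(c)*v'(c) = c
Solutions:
 v(c) = -sqrt(C1 + c^2)
 v(c) = sqrt(C1 + c^2)


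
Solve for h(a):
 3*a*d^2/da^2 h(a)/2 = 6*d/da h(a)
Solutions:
 h(a) = C1 + C2*a^5


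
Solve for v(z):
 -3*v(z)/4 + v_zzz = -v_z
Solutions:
 v(z) = C1*exp(3^(1/3)*z*(-(27 + sqrt(921))^(1/3) + 4*3^(1/3)/(27 + sqrt(921))^(1/3))/12)*sin(3^(1/6)*z*((27 + sqrt(921))^(-1/3) + 3^(2/3)*(27 + sqrt(921))^(1/3)/12)) + C2*exp(3^(1/3)*z*(-(27 + sqrt(921))^(1/3) + 4*3^(1/3)/(27 + sqrt(921))^(1/3))/12)*cos(3^(1/6)*z*((27 + sqrt(921))^(-1/3) + 3^(2/3)*(27 + sqrt(921))^(1/3)/12)) + C3*exp(-3^(1/3)*z*(-(27 + sqrt(921))^(1/3) + 4*3^(1/3)/(27 + sqrt(921))^(1/3))/6)


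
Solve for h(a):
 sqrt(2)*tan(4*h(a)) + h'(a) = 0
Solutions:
 h(a) = -asin(C1*exp(-4*sqrt(2)*a))/4 + pi/4
 h(a) = asin(C1*exp(-4*sqrt(2)*a))/4


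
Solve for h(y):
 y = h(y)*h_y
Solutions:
 h(y) = -sqrt(C1 + y^2)
 h(y) = sqrt(C1 + y^2)


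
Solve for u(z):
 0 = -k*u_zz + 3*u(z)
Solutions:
 u(z) = C1*exp(-sqrt(3)*z*sqrt(1/k)) + C2*exp(sqrt(3)*z*sqrt(1/k))


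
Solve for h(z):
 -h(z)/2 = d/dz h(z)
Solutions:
 h(z) = C1*exp(-z/2)


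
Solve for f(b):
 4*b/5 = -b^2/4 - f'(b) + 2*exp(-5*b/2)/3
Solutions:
 f(b) = C1 - b^3/12 - 2*b^2/5 - 4*exp(-5*b/2)/15


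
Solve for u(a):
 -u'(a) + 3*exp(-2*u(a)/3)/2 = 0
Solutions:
 u(a) = 3*log(-sqrt(C1 + 3*a)) - 3*log(3)/2
 u(a) = 3*log(C1 + 3*a)/2 - 3*log(3)/2


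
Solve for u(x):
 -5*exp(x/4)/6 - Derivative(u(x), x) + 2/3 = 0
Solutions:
 u(x) = C1 + 2*x/3 - 10*exp(x/4)/3


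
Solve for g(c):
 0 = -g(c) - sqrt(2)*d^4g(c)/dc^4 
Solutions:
 g(c) = (C1*sin(2^(3/8)*c/2) + C2*cos(2^(3/8)*c/2))*exp(-2^(3/8)*c/2) + (C3*sin(2^(3/8)*c/2) + C4*cos(2^(3/8)*c/2))*exp(2^(3/8)*c/2)


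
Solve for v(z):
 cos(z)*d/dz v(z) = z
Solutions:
 v(z) = C1 + Integral(z/cos(z), z)


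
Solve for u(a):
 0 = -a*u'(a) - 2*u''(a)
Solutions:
 u(a) = C1 + C2*erf(a/2)


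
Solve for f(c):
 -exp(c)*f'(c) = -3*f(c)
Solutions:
 f(c) = C1*exp(-3*exp(-c))


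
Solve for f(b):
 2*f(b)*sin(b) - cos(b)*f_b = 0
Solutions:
 f(b) = C1/cos(b)^2


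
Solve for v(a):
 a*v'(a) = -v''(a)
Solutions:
 v(a) = C1 + C2*erf(sqrt(2)*a/2)


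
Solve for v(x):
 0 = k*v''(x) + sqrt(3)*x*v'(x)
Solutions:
 v(x) = C1 + C2*sqrt(k)*erf(sqrt(2)*3^(1/4)*x*sqrt(1/k)/2)


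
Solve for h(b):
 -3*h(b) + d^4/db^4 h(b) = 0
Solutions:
 h(b) = C1*exp(-3^(1/4)*b) + C2*exp(3^(1/4)*b) + C3*sin(3^(1/4)*b) + C4*cos(3^(1/4)*b)


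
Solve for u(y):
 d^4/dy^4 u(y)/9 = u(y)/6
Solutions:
 u(y) = C1*exp(-2^(3/4)*3^(1/4)*y/2) + C2*exp(2^(3/4)*3^(1/4)*y/2) + C3*sin(2^(3/4)*3^(1/4)*y/2) + C4*cos(2^(3/4)*3^(1/4)*y/2)


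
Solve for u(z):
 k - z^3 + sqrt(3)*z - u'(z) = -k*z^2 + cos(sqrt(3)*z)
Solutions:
 u(z) = C1 + k*z^3/3 + k*z - z^4/4 + sqrt(3)*z^2/2 - sqrt(3)*sin(sqrt(3)*z)/3


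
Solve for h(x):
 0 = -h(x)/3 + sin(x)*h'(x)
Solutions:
 h(x) = C1*(cos(x) - 1)^(1/6)/(cos(x) + 1)^(1/6)


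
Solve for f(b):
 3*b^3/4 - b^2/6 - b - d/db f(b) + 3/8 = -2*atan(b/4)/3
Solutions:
 f(b) = C1 + 3*b^4/16 - b^3/18 - b^2/2 + 2*b*atan(b/4)/3 + 3*b/8 - 4*log(b^2 + 16)/3


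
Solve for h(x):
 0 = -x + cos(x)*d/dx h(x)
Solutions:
 h(x) = C1 + Integral(x/cos(x), x)


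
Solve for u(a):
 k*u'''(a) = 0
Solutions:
 u(a) = C1 + C2*a + C3*a^2


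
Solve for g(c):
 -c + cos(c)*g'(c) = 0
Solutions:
 g(c) = C1 + Integral(c/cos(c), c)


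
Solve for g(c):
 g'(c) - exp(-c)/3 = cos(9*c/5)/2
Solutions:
 g(c) = C1 + 5*sin(9*c/5)/18 - exp(-c)/3


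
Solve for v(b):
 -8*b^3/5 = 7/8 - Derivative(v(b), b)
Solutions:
 v(b) = C1 + 2*b^4/5 + 7*b/8


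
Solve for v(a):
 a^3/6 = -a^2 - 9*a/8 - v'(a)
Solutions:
 v(a) = C1 - a^4/24 - a^3/3 - 9*a^2/16


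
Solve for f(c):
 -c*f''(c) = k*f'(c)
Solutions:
 f(c) = C1 + c^(1 - re(k))*(C2*sin(log(c)*Abs(im(k))) + C3*cos(log(c)*im(k)))


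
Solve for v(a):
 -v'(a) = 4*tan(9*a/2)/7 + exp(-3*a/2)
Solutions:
 v(a) = C1 - 4*log(tan(9*a/2)^2 + 1)/63 + 2*exp(-3*a/2)/3


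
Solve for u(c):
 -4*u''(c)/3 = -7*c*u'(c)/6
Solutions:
 u(c) = C1 + C2*erfi(sqrt(7)*c/4)


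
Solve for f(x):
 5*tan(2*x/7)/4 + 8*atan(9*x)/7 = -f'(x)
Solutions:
 f(x) = C1 - 8*x*atan(9*x)/7 + 4*log(81*x^2 + 1)/63 + 35*log(cos(2*x/7))/8


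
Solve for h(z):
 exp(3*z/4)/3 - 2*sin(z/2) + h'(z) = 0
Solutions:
 h(z) = C1 - 4*exp(3*z/4)/9 - 4*cos(z/2)


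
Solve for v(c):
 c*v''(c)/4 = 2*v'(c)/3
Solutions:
 v(c) = C1 + C2*c^(11/3)


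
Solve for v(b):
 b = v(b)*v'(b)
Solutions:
 v(b) = -sqrt(C1 + b^2)
 v(b) = sqrt(C1 + b^2)


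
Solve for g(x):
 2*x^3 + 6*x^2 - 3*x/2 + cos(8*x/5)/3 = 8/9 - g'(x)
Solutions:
 g(x) = C1 - x^4/2 - 2*x^3 + 3*x^2/4 + 8*x/9 - 5*sin(8*x/5)/24


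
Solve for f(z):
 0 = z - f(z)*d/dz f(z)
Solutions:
 f(z) = -sqrt(C1 + z^2)
 f(z) = sqrt(C1 + z^2)


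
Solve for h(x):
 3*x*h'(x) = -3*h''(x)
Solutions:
 h(x) = C1 + C2*erf(sqrt(2)*x/2)


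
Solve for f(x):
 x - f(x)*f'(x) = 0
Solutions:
 f(x) = -sqrt(C1 + x^2)
 f(x) = sqrt(C1 + x^2)


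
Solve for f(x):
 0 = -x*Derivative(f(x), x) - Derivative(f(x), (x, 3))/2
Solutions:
 f(x) = C1 + Integral(C2*airyai(-2^(1/3)*x) + C3*airybi(-2^(1/3)*x), x)


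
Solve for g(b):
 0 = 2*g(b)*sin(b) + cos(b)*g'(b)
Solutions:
 g(b) = C1*cos(b)^2


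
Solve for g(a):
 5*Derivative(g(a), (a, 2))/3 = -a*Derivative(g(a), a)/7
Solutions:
 g(a) = C1 + C2*erf(sqrt(210)*a/70)


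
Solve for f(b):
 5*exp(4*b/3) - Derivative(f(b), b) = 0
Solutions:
 f(b) = C1 + 15*exp(4*b/3)/4


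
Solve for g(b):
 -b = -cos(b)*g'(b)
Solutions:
 g(b) = C1 + Integral(b/cos(b), b)


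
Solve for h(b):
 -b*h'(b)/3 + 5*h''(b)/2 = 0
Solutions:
 h(b) = C1 + C2*erfi(sqrt(15)*b/15)


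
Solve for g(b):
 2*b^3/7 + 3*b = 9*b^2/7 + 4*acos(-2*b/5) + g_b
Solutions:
 g(b) = C1 + b^4/14 - 3*b^3/7 + 3*b^2/2 - 4*b*acos(-2*b/5) - 2*sqrt(25 - 4*b^2)


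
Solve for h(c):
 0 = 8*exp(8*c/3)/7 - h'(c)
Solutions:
 h(c) = C1 + 3*exp(8*c/3)/7


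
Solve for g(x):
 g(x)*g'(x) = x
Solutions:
 g(x) = -sqrt(C1 + x^2)
 g(x) = sqrt(C1 + x^2)


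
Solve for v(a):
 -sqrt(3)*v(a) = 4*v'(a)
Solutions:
 v(a) = C1*exp(-sqrt(3)*a/4)


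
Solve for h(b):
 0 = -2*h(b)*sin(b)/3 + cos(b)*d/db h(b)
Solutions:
 h(b) = C1/cos(b)^(2/3)


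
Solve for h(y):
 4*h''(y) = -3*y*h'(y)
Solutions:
 h(y) = C1 + C2*erf(sqrt(6)*y/4)


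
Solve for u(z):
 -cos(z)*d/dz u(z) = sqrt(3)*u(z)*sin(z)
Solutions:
 u(z) = C1*cos(z)^(sqrt(3))


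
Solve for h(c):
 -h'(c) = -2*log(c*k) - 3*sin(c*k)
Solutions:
 h(c) = C1 + 2*c*log(c*k) - 2*c + 3*Piecewise((-cos(c*k)/k, Ne(k, 0)), (0, True))


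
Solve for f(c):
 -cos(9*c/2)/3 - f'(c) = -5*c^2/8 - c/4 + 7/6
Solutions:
 f(c) = C1 + 5*c^3/24 + c^2/8 - 7*c/6 - 2*sin(9*c/2)/27


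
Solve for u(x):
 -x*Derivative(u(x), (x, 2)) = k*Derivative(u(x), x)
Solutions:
 u(x) = C1 + x^(1 - re(k))*(C2*sin(log(x)*Abs(im(k))) + C3*cos(log(x)*im(k)))


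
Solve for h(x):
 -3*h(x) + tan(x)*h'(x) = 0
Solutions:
 h(x) = C1*sin(x)^3


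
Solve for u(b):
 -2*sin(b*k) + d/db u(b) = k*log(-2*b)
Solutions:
 u(b) = C1 + b*k*(log(-b) - 1) + b*k*log(2) + 2*Piecewise((-cos(b*k)/k, Ne(k, 0)), (0, True))


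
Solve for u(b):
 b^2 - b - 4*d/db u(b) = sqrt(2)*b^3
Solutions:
 u(b) = C1 - sqrt(2)*b^4/16 + b^3/12 - b^2/8


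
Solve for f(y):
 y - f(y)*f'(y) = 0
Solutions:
 f(y) = -sqrt(C1 + y^2)
 f(y) = sqrt(C1 + y^2)


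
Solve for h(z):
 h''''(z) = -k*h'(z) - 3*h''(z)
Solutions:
 h(z) = C1 + C2*exp(2^(1/3)*z*(-2^(1/3)*(k + sqrt(k^2 + 4))^(1/3)/2 + (k + sqrt(k^2 + 4))^(-1/3))) + C3*exp(2^(1/3)*z*(2^(1/3)*(k + sqrt(k^2 + 4))^(1/3)/4 - 2^(1/3)*sqrt(3)*I*(k + sqrt(k^2 + 4))^(1/3)/4 + 2/((-1 + sqrt(3)*I)*(k + sqrt(k^2 + 4))^(1/3)))) + C4*exp(2^(1/3)*z*(2^(1/3)*(k + sqrt(k^2 + 4))^(1/3)/4 + 2^(1/3)*sqrt(3)*I*(k + sqrt(k^2 + 4))^(1/3)/4 - 2/((1 + sqrt(3)*I)*(k + sqrt(k^2 + 4))^(1/3))))


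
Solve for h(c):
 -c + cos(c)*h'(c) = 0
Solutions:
 h(c) = C1 + Integral(c/cos(c), c)


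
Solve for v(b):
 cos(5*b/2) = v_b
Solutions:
 v(b) = C1 + 2*sin(5*b/2)/5


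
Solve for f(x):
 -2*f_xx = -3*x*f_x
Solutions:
 f(x) = C1 + C2*erfi(sqrt(3)*x/2)


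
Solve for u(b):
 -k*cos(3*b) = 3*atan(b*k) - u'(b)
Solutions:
 u(b) = C1 + k*sin(3*b)/3 + 3*Piecewise((b*atan(b*k) - log(b^2*k^2 + 1)/(2*k), Ne(k, 0)), (0, True))


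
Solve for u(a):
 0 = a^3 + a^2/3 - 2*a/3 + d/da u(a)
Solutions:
 u(a) = C1 - a^4/4 - a^3/9 + a^2/3


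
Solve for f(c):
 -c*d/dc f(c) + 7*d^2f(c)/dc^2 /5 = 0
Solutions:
 f(c) = C1 + C2*erfi(sqrt(70)*c/14)


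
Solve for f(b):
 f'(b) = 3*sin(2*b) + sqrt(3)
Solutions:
 f(b) = C1 + sqrt(3)*b - 3*cos(2*b)/2


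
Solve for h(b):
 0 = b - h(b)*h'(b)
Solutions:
 h(b) = -sqrt(C1 + b^2)
 h(b) = sqrt(C1 + b^2)


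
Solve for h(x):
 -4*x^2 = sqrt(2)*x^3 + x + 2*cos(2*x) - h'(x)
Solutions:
 h(x) = C1 + sqrt(2)*x^4/4 + 4*x^3/3 + x^2/2 + sin(2*x)


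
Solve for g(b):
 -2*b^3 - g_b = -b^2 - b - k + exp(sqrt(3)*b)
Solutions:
 g(b) = C1 - b^4/2 + b^3/3 + b^2/2 + b*k - sqrt(3)*exp(sqrt(3)*b)/3


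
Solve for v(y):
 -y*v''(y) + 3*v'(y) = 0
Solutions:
 v(y) = C1 + C2*y^4


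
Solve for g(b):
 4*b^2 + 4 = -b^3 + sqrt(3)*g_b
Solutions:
 g(b) = C1 + sqrt(3)*b^4/12 + 4*sqrt(3)*b^3/9 + 4*sqrt(3)*b/3


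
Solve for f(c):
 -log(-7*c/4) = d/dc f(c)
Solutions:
 f(c) = C1 - c*log(-c) + c*(-log(7) + 1 + 2*log(2))


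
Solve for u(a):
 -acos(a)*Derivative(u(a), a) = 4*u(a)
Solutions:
 u(a) = C1*exp(-4*Integral(1/acos(a), a))


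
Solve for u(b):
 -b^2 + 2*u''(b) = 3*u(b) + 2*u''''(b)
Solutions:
 u(b) = -b^2/3 + (C1*sin(2^(3/4)*3^(1/4)*b*sin(atan(sqrt(5))/2)/2) + C2*cos(2^(3/4)*3^(1/4)*b*sin(atan(sqrt(5))/2)/2))*exp(-2^(3/4)*3^(1/4)*b*cos(atan(sqrt(5))/2)/2) + (C3*sin(2^(3/4)*3^(1/4)*b*sin(atan(sqrt(5))/2)/2) + C4*cos(2^(3/4)*3^(1/4)*b*sin(atan(sqrt(5))/2)/2))*exp(2^(3/4)*3^(1/4)*b*cos(atan(sqrt(5))/2)/2) - 4/9


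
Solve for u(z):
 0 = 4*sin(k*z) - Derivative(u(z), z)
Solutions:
 u(z) = C1 - 4*cos(k*z)/k


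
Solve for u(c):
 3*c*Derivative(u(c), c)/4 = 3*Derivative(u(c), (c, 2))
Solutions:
 u(c) = C1 + C2*erfi(sqrt(2)*c/4)


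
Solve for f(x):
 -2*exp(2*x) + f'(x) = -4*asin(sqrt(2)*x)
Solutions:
 f(x) = C1 - 4*x*asin(sqrt(2)*x) - 2*sqrt(2)*sqrt(1 - 2*x^2) + exp(2*x)


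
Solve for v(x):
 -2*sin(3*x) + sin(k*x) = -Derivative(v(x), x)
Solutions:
 v(x) = C1 - 2*cos(3*x)/3 + cos(k*x)/k


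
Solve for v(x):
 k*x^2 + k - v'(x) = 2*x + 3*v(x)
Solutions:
 v(x) = C1*exp(-3*x) + k*x^2/3 - 2*k*x/9 + 11*k/27 - 2*x/3 + 2/9


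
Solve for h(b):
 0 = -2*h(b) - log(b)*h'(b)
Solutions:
 h(b) = C1*exp(-2*li(b))


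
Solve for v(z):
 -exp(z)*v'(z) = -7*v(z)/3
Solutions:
 v(z) = C1*exp(-7*exp(-z)/3)


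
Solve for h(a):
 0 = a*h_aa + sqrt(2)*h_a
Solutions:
 h(a) = C1 + C2*a^(1 - sqrt(2))


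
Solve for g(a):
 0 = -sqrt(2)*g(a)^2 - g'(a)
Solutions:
 g(a) = 1/(C1 + sqrt(2)*a)


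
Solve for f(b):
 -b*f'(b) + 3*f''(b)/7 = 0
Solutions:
 f(b) = C1 + C2*erfi(sqrt(42)*b/6)


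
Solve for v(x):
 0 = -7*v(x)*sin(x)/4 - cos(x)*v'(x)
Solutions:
 v(x) = C1*cos(x)^(7/4)


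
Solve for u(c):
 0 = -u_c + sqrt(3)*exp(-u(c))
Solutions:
 u(c) = log(C1 + sqrt(3)*c)


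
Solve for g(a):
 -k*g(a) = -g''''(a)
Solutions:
 g(a) = C1*exp(-a*k^(1/4)) + C2*exp(a*k^(1/4)) + C3*exp(-I*a*k^(1/4)) + C4*exp(I*a*k^(1/4))


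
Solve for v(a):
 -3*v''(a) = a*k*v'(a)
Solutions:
 v(a) = Piecewise((-sqrt(6)*sqrt(pi)*C1*erf(sqrt(6)*a*sqrt(k)/6)/(2*sqrt(k)) - C2, (k > 0) | (k < 0)), (-C1*a - C2, True))


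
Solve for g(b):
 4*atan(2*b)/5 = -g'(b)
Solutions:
 g(b) = C1 - 4*b*atan(2*b)/5 + log(4*b^2 + 1)/5


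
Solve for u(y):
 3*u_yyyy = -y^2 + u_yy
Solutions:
 u(y) = C1 + C2*y + C3*exp(-sqrt(3)*y/3) + C4*exp(sqrt(3)*y/3) + y^4/12 + 3*y^2


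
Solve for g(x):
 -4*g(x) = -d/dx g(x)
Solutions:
 g(x) = C1*exp(4*x)


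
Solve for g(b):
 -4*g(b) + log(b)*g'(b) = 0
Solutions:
 g(b) = C1*exp(4*li(b))


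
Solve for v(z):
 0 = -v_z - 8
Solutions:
 v(z) = C1 - 8*z


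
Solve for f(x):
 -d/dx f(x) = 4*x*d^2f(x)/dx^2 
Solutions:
 f(x) = C1 + C2*x^(3/4)


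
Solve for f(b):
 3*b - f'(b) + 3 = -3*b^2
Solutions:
 f(b) = C1 + b^3 + 3*b^2/2 + 3*b


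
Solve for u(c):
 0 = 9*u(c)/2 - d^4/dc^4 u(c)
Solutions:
 u(c) = C1*exp(-2^(3/4)*sqrt(3)*c/2) + C2*exp(2^(3/4)*sqrt(3)*c/2) + C3*sin(2^(3/4)*sqrt(3)*c/2) + C4*cos(2^(3/4)*sqrt(3)*c/2)


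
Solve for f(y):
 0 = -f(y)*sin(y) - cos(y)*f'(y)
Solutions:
 f(y) = C1*cos(y)


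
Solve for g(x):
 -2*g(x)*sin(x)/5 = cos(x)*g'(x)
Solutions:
 g(x) = C1*cos(x)^(2/5)


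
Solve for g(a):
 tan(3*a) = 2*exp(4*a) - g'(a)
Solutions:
 g(a) = C1 + exp(4*a)/2 + log(cos(3*a))/3


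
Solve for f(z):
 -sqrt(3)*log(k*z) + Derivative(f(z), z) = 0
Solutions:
 f(z) = C1 + sqrt(3)*z*log(k*z) - sqrt(3)*z


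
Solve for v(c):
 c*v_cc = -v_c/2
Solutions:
 v(c) = C1 + C2*sqrt(c)


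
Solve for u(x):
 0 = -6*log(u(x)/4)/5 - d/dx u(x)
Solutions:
 -5*Integral(1/(-log(_y) + 2*log(2)), (_y, u(x)))/6 = C1 - x


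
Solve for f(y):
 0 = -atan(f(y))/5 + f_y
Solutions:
 Integral(1/atan(_y), (_y, f(y))) = C1 + y/5


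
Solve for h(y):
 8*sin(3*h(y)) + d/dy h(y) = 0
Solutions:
 h(y) = -acos((-C1 - exp(48*y))/(C1 - exp(48*y)))/3 + 2*pi/3
 h(y) = acos((-C1 - exp(48*y))/(C1 - exp(48*y)))/3


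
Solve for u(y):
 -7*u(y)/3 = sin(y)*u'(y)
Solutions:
 u(y) = C1*(cos(y) + 1)^(7/6)/(cos(y) - 1)^(7/6)


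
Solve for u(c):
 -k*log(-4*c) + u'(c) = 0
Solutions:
 u(c) = C1 + c*k*log(-c) + c*k*(-1 + 2*log(2))


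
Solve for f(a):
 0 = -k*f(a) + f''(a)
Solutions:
 f(a) = C1*exp(-a*sqrt(k)) + C2*exp(a*sqrt(k))


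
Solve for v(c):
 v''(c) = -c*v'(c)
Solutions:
 v(c) = C1 + C2*erf(sqrt(2)*c/2)


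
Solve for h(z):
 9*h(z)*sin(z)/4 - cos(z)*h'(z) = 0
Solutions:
 h(z) = C1/cos(z)^(9/4)


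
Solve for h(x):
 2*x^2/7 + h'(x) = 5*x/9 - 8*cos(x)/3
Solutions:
 h(x) = C1 - 2*x^3/21 + 5*x^2/18 - 8*sin(x)/3


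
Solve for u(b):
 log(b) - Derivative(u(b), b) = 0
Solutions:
 u(b) = C1 + b*log(b) - b


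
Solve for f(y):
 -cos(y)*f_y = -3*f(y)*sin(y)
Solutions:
 f(y) = C1/cos(y)^3


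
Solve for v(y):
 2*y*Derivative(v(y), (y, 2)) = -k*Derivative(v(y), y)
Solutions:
 v(y) = C1 + y^(1 - re(k)/2)*(C2*sin(log(y)*Abs(im(k))/2) + C3*cos(log(y)*im(k)/2))


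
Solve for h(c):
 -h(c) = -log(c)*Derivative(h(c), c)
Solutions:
 h(c) = C1*exp(li(c))


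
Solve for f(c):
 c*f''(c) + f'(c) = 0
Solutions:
 f(c) = C1 + C2*log(c)


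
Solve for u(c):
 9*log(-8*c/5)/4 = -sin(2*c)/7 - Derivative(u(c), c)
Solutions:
 u(c) = C1 - 9*c*log(-c)/4 - 7*c*log(2) + c*log(10)/4 + 9*c/4 + 2*c*log(5) + cos(2*c)/14


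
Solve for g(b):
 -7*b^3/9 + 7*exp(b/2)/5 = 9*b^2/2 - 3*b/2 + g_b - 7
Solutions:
 g(b) = C1 - 7*b^4/36 - 3*b^3/2 + 3*b^2/4 + 7*b + 14*exp(b/2)/5


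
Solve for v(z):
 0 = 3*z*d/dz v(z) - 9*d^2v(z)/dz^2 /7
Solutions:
 v(z) = C1 + C2*erfi(sqrt(42)*z/6)


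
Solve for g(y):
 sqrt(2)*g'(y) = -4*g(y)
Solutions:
 g(y) = C1*exp(-2*sqrt(2)*y)


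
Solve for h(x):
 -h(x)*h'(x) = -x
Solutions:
 h(x) = -sqrt(C1 + x^2)
 h(x) = sqrt(C1 + x^2)


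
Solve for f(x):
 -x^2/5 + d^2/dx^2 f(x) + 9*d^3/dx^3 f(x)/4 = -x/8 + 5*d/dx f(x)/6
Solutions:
 f(x) = C1 + C2*exp(x*(-2 + sqrt(34))/9) + C3*exp(-x*(2 + sqrt(34))/9) - 2*x^3/25 - 213*x^2/1000 - 2259*x/1250


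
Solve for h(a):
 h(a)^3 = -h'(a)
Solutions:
 h(a) = -sqrt(2)*sqrt(-1/(C1 - a))/2
 h(a) = sqrt(2)*sqrt(-1/(C1 - a))/2


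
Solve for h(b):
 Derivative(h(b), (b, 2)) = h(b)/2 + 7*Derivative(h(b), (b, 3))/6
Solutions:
 h(b) = C1*exp(b*(8*2^(1/3)/(7*sqrt(345) + 131)^(1/3) + 8 + 2^(2/3)*(7*sqrt(345) + 131)^(1/3))/28)*sin(2^(1/3)*sqrt(3)*b*(-2^(1/3)*(7*sqrt(345) + 131)^(1/3) + 8/(7*sqrt(345) + 131)^(1/3))/28) + C2*exp(b*(8*2^(1/3)/(7*sqrt(345) + 131)^(1/3) + 8 + 2^(2/3)*(7*sqrt(345) + 131)^(1/3))/28)*cos(2^(1/3)*sqrt(3)*b*(-2^(1/3)*(7*sqrt(345) + 131)^(1/3) + 8/(7*sqrt(345) + 131)^(1/3))/28) + C3*exp(b*(-2^(2/3)*(7*sqrt(345) + 131)^(1/3) - 8*2^(1/3)/(7*sqrt(345) + 131)^(1/3) + 4)/14)


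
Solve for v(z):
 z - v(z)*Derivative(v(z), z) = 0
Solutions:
 v(z) = -sqrt(C1 + z^2)
 v(z) = sqrt(C1 + z^2)


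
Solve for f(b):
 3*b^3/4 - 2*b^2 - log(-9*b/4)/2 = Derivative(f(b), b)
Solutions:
 f(b) = C1 + 3*b^4/16 - 2*b^3/3 - b*log(-b)/2 + b*(-log(3) + 1/2 + log(2))


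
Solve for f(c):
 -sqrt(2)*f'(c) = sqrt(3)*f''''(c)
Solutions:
 f(c) = C1 + C4*exp(-2^(1/6)*3^(5/6)*c/3) + (C2*sin(2^(1/6)*3^(1/3)*c/2) + C3*cos(2^(1/6)*3^(1/3)*c/2))*exp(2^(1/6)*3^(5/6)*c/6)


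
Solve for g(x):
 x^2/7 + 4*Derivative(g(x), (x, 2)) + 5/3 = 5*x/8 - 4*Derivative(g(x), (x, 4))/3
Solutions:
 g(x) = C1 + C2*x + C3*sin(sqrt(3)*x) + C4*cos(sqrt(3)*x) - x^4/336 + 5*x^3/192 - 11*x^2/56


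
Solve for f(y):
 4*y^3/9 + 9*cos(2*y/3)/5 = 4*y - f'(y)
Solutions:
 f(y) = C1 - y^4/9 + 2*y^2 - 27*sin(2*y/3)/10


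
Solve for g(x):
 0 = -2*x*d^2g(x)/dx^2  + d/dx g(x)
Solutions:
 g(x) = C1 + C2*x^(3/2)


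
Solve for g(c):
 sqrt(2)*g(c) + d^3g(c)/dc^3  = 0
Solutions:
 g(c) = C3*exp(-2^(1/6)*c) + (C1*sin(2^(1/6)*sqrt(3)*c/2) + C2*cos(2^(1/6)*sqrt(3)*c/2))*exp(2^(1/6)*c/2)


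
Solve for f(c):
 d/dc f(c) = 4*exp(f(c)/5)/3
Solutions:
 f(c) = 5*log(-1/(C1 + 4*c)) + 5*log(15)


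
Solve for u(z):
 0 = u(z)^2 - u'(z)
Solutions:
 u(z) = -1/(C1 + z)


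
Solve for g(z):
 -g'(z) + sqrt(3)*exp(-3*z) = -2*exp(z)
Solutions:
 g(z) = C1 + 2*exp(z) - sqrt(3)*exp(-3*z)/3


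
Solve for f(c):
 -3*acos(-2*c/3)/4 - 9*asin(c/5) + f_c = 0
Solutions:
 f(c) = C1 + 3*c*acos(-2*c/3)/4 + 9*c*asin(c/5) + 3*sqrt(9 - 4*c^2)/8 + 9*sqrt(25 - c^2)


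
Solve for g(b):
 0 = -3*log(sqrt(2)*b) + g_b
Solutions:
 g(b) = C1 + 3*b*log(b) - 3*b + 3*b*log(2)/2


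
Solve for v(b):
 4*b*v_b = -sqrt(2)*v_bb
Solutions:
 v(b) = C1 + C2*erf(2^(1/4)*b)


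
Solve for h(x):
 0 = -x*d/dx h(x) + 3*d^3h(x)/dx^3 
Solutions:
 h(x) = C1 + Integral(C2*airyai(3^(2/3)*x/3) + C3*airybi(3^(2/3)*x/3), x)


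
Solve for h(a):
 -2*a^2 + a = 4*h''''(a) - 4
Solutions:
 h(a) = C1 + C2*a + C3*a^2 + C4*a^3 - a^6/720 + a^5/480 + a^4/24


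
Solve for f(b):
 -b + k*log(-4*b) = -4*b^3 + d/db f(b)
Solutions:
 f(b) = C1 + b^4 - b^2/2 + b*k*log(-b) + b*k*(-1 + 2*log(2))


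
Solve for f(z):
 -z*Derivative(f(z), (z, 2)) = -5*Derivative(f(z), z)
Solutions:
 f(z) = C1 + C2*z^6


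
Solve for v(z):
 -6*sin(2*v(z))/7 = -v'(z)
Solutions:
 -6*z/7 + log(cos(2*v(z)) - 1)/4 - log(cos(2*v(z)) + 1)/4 = C1


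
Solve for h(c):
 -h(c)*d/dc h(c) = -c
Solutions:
 h(c) = -sqrt(C1 + c^2)
 h(c) = sqrt(C1 + c^2)


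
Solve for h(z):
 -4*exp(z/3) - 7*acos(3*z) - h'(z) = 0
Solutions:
 h(z) = C1 - 7*z*acos(3*z) + 7*sqrt(1 - 9*z^2)/3 - 12*exp(z/3)


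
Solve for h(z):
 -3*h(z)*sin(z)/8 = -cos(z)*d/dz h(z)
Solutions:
 h(z) = C1/cos(z)^(3/8)


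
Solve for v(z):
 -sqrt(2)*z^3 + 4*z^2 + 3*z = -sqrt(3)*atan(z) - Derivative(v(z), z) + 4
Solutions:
 v(z) = C1 + sqrt(2)*z^4/4 - 4*z^3/3 - 3*z^2/2 + 4*z - sqrt(3)*(z*atan(z) - log(z^2 + 1)/2)


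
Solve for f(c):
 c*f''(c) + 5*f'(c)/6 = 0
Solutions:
 f(c) = C1 + C2*c^(1/6)


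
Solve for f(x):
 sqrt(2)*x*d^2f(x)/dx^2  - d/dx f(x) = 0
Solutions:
 f(x) = C1 + C2*x^(sqrt(2)/2 + 1)


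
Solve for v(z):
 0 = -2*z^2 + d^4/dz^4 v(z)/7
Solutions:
 v(z) = C1 + C2*z + C3*z^2 + C4*z^3 + 7*z^6/180


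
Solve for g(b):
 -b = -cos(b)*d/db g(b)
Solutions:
 g(b) = C1 + Integral(b/cos(b), b)


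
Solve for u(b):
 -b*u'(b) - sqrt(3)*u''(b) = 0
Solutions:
 u(b) = C1 + C2*erf(sqrt(2)*3^(3/4)*b/6)


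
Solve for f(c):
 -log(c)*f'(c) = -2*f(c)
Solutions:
 f(c) = C1*exp(2*li(c))


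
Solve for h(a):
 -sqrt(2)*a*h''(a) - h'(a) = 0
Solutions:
 h(a) = C1 + C2*a^(1 - sqrt(2)/2)


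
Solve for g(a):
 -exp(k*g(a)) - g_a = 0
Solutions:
 g(a) = Piecewise((log(1/(C1*k + a*k))/k, Ne(k, 0)), (nan, True))
 g(a) = Piecewise((C1 - a, Eq(k, 0)), (nan, True))


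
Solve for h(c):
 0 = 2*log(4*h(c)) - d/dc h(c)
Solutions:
 -Integral(1/(log(_y) + 2*log(2)), (_y, h(c)))/2 = C1 - c


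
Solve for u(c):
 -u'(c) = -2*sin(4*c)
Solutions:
 u(c) = C1 - cos(4*c)/2


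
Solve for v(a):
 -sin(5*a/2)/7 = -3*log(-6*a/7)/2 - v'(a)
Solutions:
 v(a) = C1 - 3*a*log(-a)/2 - 2*a*log(6) + 3*a/2 + a*log(42)/2 + a*log(7) - 2*cos(5*a/2)/35


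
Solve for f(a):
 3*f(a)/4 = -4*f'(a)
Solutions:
 f(a) = C1*exp(-3*a/16)


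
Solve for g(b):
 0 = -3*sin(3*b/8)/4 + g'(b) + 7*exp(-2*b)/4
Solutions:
 g(b) = C1 - 2*cos(3*b/8) + 7*exp(-2*b)/8


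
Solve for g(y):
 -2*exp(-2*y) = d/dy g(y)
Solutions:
 g(y) = C1 + exp(-2*y)


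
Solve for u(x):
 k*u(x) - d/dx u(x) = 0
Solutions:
 u(x) = C1*exp(k*x)


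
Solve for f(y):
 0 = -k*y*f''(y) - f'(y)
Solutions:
 f(y) = C1 + y^(((re(k) - 1)*re(k) + im(k)^2)/(re(k)^2 + im(k)^2))*(C2*sin(log(y)*Abs(im(k))/(re(k)^2 + im(k)^2)) + C3*cos(log(y)*im(k)/(re(k)^2 + im(k)^2)))


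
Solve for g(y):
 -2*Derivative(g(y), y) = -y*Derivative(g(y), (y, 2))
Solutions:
 g(y) = C1 + C2*y^3


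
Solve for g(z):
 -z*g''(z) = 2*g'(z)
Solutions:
 g(z) = C1 + C2/z


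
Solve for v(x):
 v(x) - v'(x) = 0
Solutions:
 v(x) = C1*exp(x)


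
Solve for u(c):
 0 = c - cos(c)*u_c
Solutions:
 u(c) = C1 + Integral(c/cos(c), c)


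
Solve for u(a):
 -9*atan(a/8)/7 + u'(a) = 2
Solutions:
 u(a) = C1 + 9*a*atan(a/8)/7 + 2*a - 36*log(a^2 + 64)/7


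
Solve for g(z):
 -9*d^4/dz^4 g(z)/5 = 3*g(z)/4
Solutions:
 g(z) = (C1*sin(3^(3/4)*5^(1/4)*z/6) + C2*cos(3^(3/4)*5^(1/4)*z/6))*exp(-3^(3/4)*5^(1/4)*z/6) + (C3*sin(3^(3/4)*5^(1/4)*z/6) + C4*cos(3^(3/4)*5^(1/4)*z/6))*exp(3^(3/4)*5^(1/4)*z/6)


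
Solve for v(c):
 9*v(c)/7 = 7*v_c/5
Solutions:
 v(c) = C1*exp(45*c/49)


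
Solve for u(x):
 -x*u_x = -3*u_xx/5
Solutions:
 u(x) = C1 + C2*erfi(sqrt(30)*x/6)


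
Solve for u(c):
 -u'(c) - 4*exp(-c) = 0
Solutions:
 u(c) = C1 + 4*exp(-c)


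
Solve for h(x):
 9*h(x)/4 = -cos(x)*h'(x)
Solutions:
 h(x) = C1*(sin(x) - 1)^(9/8)/(sin(x) + 1)^(9/8)


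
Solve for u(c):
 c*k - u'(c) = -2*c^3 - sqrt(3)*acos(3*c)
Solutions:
 u(c) = C1 + c^4/2 + c^2*k/2 + sqrt(3)*(c*acos(3*c) - sqrt(1 - 9*c^2)/3)


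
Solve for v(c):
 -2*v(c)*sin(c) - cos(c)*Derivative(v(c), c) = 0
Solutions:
 v(c) = C1*cos(c)^2


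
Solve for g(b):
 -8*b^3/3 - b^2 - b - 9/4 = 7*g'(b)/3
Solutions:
 g(b) = C1 - 2*b^4/7 - b^3/7 - 3*b^2/14 - 27*b/28


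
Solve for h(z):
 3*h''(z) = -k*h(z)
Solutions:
 h(z) = C1*exp(-sqrt(3)*z*sqrt(-k)/3) + C2*exp(sqrt(3)*z*sqrt(-k)/3)


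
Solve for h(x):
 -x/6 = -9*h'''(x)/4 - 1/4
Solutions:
 h(x) = C1 + C2*x + C3*x^2 + x^4/324 - x^3/54


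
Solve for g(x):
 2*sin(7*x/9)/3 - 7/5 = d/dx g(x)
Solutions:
 g(x) = C1 - 7*x/5 - 6*cos(7*x/9)/7


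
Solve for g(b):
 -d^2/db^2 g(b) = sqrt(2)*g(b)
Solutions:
 g(b) = C1*sin(2^(1/4)*b) + C2*cos(2^(1/4)*b)


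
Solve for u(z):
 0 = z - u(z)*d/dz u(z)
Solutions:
 u(z) = -sqrt(C1 + z^2)
 u(z) = sqrt(C1 + z^2)


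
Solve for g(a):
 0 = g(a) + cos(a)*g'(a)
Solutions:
 g(a) = C1*sqrt(sin(a) - 1)/sqrt(sin(a) + 1)


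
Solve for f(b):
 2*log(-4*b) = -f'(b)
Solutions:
 f(b) = C1 - 2*b*log(-b) + 2*b*(1 - 2*log(2))


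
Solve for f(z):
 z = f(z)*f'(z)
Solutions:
 f(z) = -sqrt(C1 + z^2)
 f(z) = sqrt(C1 + z^2)


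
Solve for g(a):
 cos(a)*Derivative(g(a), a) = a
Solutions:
 g(a) = C1 + Integral(a/cos(a), a)


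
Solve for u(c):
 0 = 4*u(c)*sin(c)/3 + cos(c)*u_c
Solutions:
 u(c) = C1*cos(c)^(4/3)


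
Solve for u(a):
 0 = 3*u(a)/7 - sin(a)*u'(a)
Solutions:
 u(a) = C1*(cos(a) - 1)^(3/14)/(cos(a) + 1)^(3/14)


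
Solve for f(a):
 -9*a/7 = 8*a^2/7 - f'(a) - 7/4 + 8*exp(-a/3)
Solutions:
 f(a) = C1 + 8*a^3/21 + 9*a^2/14 - 7*a/4 - 24*exp(-a/3)


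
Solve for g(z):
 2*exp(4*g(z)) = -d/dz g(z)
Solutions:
 g(z) = log(-I*(1/(C1 + 8*z))^(1/4))
 g(z) = log(I*(1/(C1 + 8*z))^(1/4))
 g(z) = log(-(1/(C1 + 8*z))^(1/4))
 g(z) = log(1/(C1 + 8*z))/4


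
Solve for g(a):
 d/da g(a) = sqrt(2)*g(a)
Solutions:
 g(a) = C1*exp(sqrt(2)*a)


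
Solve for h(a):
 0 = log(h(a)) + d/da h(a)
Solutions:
 li(h(a)) = C1 - a


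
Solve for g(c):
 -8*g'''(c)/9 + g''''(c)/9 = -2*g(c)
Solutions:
 g(c) = C1*exp(c*(-sqrt(2)*sqrt(6^(2/3)/(sqrt(138) + 12)^(1/3) + 6^(1/3)*(sqrt(138) + 12)^(1/3) + 8)/2 + 2))*sin(sqrt(2)*c*sqrt(-16 + 6^(2/3)/(sqrt(138) + 12)^(1/3) + 6^(1/3)*(sqrt(138) + 12)^(1/3) + 32*sqrt(2)/sqrt(6^(2/3)/(sqrt(138) + 12)^(1/3) + 6^(1/3)*(sqrt(138) + 12)^(1/3) + 8))/2) + C2*exp(c*(-sqrt(2)*sqrt(6^(2/3)/(sqrt(138) + 12)^(1/3) + 6^(1/3)*(sqrt(138) + 12)^(1/3) + 8)/2 + 2))*cos(sqrt(2)*c*sqrt(-16 + 6^(2/3)/(sqrt(138) + 12)^(1/3) + 6^(1/3)*(sqrt(138) + 12)^(1/3) + 32*sqrt(2)/sqrt(6^(2/3)/(sqrt(138) + 12)^(1/3) + 6^(1/3)*(sqrt(138) + 12)^(1/3) + 8))/2) + C3*exp(c*(2 + sqrt(2)*sqrt(6^(2/3)/(sqrt(138) + 12)^(1/3) + 6^(1/3)*(sqrt(138) + 12)^(1/3) + 8)/2 + sqrt(2)*sqrt(-6^(1/3)*(sqrt(138) + 12)^(1/3) - 6^(2/3)/(sqrt(138) + 12)^(1/3) + 32*sqrt(2)/sqrt(6^(2/3)/(sqrt(138) + 12)^(1/3) + 6^(1/3)*(sqrt(138) + 12)^(1/3) + 8) + 16)/2)) + C4*exp(c*(-sqrt(2)*sqrt(-6^(1/3)*(sqrt(138) + 12)^(1/3) - 6^(2/3)/(sqrt(138) + 12)^(1/3) + 32*sqrt(2)/sqrt(6^(2/3)/(sqrt(138) + 12)^(1/3) + 6^(1/3)*(sqrt(138) + 12)^(1/3) + 8) + 16)/2 + 2 + sqrt(2)*sqrt(6^(2/3)/(sqrt(138) + 12)^(1/3) + 6^(1/3)*(sqrt(138) + 12)^(1/3) + 8)/2))


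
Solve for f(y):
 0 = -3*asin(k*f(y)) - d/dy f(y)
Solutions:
 Integral(1/asin(_y*k), (_y, f(y))) = C1 - 3*y


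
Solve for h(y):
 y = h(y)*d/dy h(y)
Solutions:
 h(y) = -sqrt(C1 + y^2)
 h(y) = sqrt(C1 + y^2)


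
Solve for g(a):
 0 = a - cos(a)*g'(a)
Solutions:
 g(a) = C1 + Integral(a/cos(a), a)


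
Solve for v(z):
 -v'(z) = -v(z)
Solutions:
 v(z) = C1*exp(z)


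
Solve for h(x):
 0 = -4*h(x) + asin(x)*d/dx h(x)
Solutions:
 h(x) = C1*exp(4*Integral(1/asin(x), x))


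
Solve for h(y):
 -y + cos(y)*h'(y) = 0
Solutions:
 h(y) = C1 + Integral(y/cos(y), y)


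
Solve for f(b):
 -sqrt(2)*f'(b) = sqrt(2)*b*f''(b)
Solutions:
 f(b) = C1 + C2*log(b)


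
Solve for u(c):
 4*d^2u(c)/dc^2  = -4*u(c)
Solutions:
 u(c) = C1*sin(c) + C2*cos(c)


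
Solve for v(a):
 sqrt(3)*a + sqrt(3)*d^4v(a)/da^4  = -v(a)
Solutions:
 v(a) = -sqrt(3)*a + (C1*sin(sqrt(2)*3^(7/8)*a/6) + C2*cos(sqrt(2)*3^(7/8)*a/6))*exp(-sqrt(2)*3^(7/8)*a/6) + (C3*sin(sqrt(2)*3^(7/8)*a/6) + C4*cos(sqrt(2)*3^(7/8)*a/6))*exp(sqrt(2)*3^(7/8)*a/6)


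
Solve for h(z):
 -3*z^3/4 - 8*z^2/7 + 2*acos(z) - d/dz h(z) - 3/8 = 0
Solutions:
 h(z) = C1 - 3*z^4/16 - 8*z^3/21 + 2*z*acos(z) - 3*z/8 - 2*sqrt(1 - z^2)


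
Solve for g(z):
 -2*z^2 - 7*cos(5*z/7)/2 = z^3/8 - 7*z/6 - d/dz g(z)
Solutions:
 g(z) = C1 + z^4/32 + 2*z^3/3 - 7*z^2/12 + 49*sin(5*z/7)/10


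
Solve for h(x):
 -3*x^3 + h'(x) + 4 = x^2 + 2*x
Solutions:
 h(x) = C1 + 3*x^4/4 + x^3/3 + x^2 - 4*x


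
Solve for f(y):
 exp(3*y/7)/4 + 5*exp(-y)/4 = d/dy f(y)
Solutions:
 f(y) = C1 + 7*exp(3*y/7)/12 - 5*exp(-y)/4


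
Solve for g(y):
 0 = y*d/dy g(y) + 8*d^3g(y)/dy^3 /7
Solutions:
 g(y) = C1 + Integral(C2*airyai(-7^(1/3)*y/2) + C3*airybi(-7^(1/3)*y/2), y)


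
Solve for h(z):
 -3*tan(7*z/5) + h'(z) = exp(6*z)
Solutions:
 h(z) = C1 + exp(6*z)/6 - 15*log(cos(7*z/5))/7


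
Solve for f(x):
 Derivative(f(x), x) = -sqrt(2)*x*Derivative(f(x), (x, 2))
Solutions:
 f(x) = C1 + C2*x^(1 - sqrt(2)/2)


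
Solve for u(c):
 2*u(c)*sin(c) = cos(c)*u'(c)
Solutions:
 u(c) = C1/cos(c)^2


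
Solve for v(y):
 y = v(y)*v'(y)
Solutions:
 v(y) = -sqrt(C1 + y^2)
 v(y) = sqrt(C1 + y^2)


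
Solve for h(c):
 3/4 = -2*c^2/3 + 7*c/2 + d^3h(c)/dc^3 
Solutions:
 h(c) = C1 + C2*c + C3*c^2 + c^5/90 - 7*c^4/48 + c^3/8


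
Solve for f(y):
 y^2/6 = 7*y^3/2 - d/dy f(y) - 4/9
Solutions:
 f(y) = C1 + 7*y^4/8 - y^3/18 - 4*y/9


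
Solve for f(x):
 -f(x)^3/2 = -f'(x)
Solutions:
 f(x) = -sqrt(-1/(C1 + x))
 f(x) = sqrt(-1/(C1 + x))


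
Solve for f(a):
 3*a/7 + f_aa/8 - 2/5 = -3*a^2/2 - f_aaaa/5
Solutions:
 f(a) = C1 + C2*a + C3*sin(sqrt(10)*a/4) + C4*cos(sqrt(10)*a/4) - a^4 - 4*a^3/7 + 104*a^2/5


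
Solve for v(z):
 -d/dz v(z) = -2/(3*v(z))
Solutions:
 v(z) = -sqrt(C1 + 12*z)/3
 v(z) = sqrt(C1 + 12*z)/3


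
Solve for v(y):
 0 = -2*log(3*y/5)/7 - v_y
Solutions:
 v(y) = C1 - 2*y*log(y)/7 - 2*y*log(3)/7 + 2*y/7 + 2*y*log(5)/7


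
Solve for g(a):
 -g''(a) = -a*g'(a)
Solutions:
 g(a) = C1 + C2*erfi(sqrt(2)*a/2)


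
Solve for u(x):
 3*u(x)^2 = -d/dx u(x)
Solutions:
 u(x) = 1/(C1 + 3*x)


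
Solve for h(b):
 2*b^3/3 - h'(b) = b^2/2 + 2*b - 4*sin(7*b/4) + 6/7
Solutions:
 h(b) = C1 + b^4/6 - b^3/6 - b^2 - 6*b/7 - 16*cos(7*b/4)/7


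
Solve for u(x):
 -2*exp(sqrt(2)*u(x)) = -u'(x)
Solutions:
 u(x) = sqrt(2)*(2*log(-1/(C1 + 2*x)) - log(2))/4


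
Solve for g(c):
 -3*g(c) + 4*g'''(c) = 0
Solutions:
 g(c) = C3*exp(6^(1/3)*c/2) + (C1*sin(2^(1/3)*3^(5/6)*c/4) + C2*cos(2^(1/3)*3^(5/6)*c/4))*exp(-6^(1/3)*c/4)


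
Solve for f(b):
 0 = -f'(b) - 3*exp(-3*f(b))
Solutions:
 f(b) = log(C1 - 9*b)/3
 f(b) = log((-3^(1/3) - 3^(5/6)*I)*(C1 - 3*b)^(1/3)/2)
 f(b) = log((-3^(1/3) + 3^(5/6)*I)*(C1 - 3*b)^(1/3)/2)


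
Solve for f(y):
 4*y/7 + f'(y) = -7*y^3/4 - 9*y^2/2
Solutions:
 f(y) = C1 - 7*y^4/16 - 3*y^3/2 - 2*y^2/7


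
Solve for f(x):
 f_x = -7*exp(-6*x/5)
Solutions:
 f(x) = C1 + 35*exp(-6*x/5)/6


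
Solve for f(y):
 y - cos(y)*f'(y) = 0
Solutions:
 f(y) = C1 + Integral(y/cos(y), y)


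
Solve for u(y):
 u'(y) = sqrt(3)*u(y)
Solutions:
 u(y) = C1*exp(sqrt(3)*y)


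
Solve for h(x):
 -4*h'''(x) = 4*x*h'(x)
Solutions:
 h(x) = C1 + Integral(C2*airyai(-x) + C3*airybi(-x), x)


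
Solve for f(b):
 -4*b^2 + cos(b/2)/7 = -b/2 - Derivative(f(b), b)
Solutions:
 f(b) = C1 + 4*b^3/3 - b^2/4 - 2*sin(b/2)/7


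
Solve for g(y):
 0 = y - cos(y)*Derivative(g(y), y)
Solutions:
 g(y) = C1 + Integral(y/cos(y), y)


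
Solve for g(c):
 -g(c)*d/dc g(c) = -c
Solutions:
 g(c) = -sqrt(C1 + c^2)
 g(c) = sqrt(C1 + c^2)


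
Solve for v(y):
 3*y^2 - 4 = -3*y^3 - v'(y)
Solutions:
 v(y) = C1 - 3*y^4/4 - y^3 + 4*y


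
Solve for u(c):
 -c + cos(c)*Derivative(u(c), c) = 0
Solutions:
 u(c) = C1 + Integral(c/cos(c), c)


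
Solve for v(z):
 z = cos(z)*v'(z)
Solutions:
 v(z) = C1 + Integral(z/cos(z), z)


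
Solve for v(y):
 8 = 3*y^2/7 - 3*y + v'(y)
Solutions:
 v(y) = C1 - y^3/7 + 3*y^2/2 + 8*y


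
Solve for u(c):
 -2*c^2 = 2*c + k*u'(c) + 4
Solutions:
 u(c) = C1 - 2*c^3/(3*k) - c^2/k - 4*c/k


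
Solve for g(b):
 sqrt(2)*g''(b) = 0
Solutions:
 g(b) = C1 + C2*b


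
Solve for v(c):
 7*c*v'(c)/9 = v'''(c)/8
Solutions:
 v(c) = C1 + Integral(C2*airyai(2*21^(1/3)*c/3) + C3*airybi(2*21^(1/3)*c/3), c)


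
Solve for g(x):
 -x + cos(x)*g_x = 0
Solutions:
 g(x) = C1 + Integral(x/cos(x), x)


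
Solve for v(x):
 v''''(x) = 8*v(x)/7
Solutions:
 v(x) = C1*exp(-14^(3/4)*x/7) + C2*exp(14^(3/4)*x/7) + C3*sin(14^(3/4)*x/7) + C4*cos(14^(3/4)*x/7)


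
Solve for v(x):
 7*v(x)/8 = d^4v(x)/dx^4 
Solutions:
 v(x) = C1*exp(-14^(1/4)*x/2) + C2*exp(14^(1/4)*x/2) + C3*sin(14^(1/4)*x/2) + C4*cos(14^(1/4)*x/2)


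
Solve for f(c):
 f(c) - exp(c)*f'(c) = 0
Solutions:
 f(c) = C1*exp(-exp(-c))


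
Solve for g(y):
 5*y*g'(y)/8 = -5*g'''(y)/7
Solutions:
 g(y) = C1 + Integral(C2*airyai(-7^(1/3)*y/2) + C3*airybi(-7^(1/3)*y/2), y)


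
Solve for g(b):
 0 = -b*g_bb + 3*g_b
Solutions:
 g(b) = C1 + C2*b^4


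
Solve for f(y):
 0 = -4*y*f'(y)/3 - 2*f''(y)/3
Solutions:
 f(y) = C1 + C2*erf(y)


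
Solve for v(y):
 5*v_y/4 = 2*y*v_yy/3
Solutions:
 v(y) = C1 + C2*y^(23/8)


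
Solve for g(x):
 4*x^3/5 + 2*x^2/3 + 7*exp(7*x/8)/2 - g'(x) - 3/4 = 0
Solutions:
 g(x) = C1 + x^4/5 + 2*x^3/9 - 3*x/4 + 4*exp(7*x/8)


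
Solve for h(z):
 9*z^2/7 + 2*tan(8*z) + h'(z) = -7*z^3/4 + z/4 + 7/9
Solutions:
 h(z) = C1 - 7*z^4/16 - 3*z^3/7 + z^2/8 + 7*z/9 + log(cos(8*z))/4


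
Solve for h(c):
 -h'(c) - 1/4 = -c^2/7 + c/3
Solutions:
 h(c) = C1 + c^3/21 - c^2/6 - c/4


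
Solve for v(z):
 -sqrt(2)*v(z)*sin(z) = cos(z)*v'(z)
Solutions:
 v(z) = C1*cos(z)^(sqrt(2))


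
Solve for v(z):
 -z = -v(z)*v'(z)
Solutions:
 v(z) = -sqrt(C1 + z^2)
 v(z) = sqrt(C1 + z^2)


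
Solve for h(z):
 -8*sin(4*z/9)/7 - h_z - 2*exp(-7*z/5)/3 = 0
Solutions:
 h(z) = C1 + 18*cos(4*z/9)/7 + 10*exp(-7*z/5)/21


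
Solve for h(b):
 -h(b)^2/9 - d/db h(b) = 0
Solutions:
 h(b) = 9/(C1 + b)


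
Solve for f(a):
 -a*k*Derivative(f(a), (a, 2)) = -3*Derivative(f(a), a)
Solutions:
 f(a) = C1 + a^(((re(k) + 3)*re(k) + im(k)^2)/(re(k)^2 + im(k)^2))*(C2*sin(3*log(a)*Abs(im(k))/(re(k)^2 + im(k)^2)) + C3*cos(3*log(a)*im(k)/(re(k)^2 + im(k)^2)))


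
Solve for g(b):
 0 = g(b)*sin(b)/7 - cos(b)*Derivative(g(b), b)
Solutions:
 g(b) = C1/cos(b)^(1/7)


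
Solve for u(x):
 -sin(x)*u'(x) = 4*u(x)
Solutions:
 u(x) = C1*(cos(x)^2 + 2*cos(x) + 1)/(cos(x)^2 - 2*cos(x) + 1)


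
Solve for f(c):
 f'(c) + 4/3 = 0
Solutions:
 f(c) = C1 - 4*c/3


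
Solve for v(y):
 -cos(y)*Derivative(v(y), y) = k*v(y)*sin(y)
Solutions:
 v(y) = C1*exp(k*log(cos(y)))


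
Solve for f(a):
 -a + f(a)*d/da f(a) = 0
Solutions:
 f(a) = -sqrt(C1 + a^2)
 f(a) = sqrt(C1 + a^2)


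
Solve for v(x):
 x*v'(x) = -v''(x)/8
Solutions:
 v(x) = C1 + C2*erf(2*x)


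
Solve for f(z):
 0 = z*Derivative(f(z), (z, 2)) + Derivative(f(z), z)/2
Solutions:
 f(z) = C1 + C2*sqrt(z)


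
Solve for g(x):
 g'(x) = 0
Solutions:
 g(x) = C1


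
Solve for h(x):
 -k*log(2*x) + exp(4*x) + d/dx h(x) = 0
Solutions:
 h(x) = C1 + k*x*log(x) + k*x*(-1 + log(2)) - exp(4*x)/4


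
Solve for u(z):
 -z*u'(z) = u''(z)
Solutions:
 u(z) = C1 + C2*erf(sqrt(2)*z/2)


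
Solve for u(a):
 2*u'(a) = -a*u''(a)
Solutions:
 u(a) = C1 + C2/a


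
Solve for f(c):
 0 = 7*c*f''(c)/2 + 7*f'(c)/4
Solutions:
 f(c) = C1 + C2*sqrt(c)


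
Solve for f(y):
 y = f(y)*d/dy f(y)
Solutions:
 f(y) = -sqrt(C1 + y^2)
 f(y) = sqrt(C1 + y^2)


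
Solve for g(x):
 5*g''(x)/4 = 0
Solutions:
 g(x) = C1 + C2*x


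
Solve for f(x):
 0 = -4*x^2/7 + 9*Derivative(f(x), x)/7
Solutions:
 f(x) = C1 + 4*x^3/27


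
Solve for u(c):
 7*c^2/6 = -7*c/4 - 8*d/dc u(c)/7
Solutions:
 u(c) = C1 - 49*c^3/144 - 49*c^2/64


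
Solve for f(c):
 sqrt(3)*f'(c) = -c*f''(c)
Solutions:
 f(c) = C1 + C2*c^(1 - sqrt(3))


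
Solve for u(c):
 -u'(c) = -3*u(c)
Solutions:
 u(c) = C1*exp(3*c)


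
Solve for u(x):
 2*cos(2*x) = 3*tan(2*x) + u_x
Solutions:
 u(x) = C1 + 3*log(cos(2*x))/2 + sin(2*x)


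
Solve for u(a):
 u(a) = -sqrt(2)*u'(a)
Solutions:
 u(a) = C1*exp(-sqrt(2)*a/2)


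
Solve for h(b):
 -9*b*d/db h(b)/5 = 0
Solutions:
 h(b) = C1


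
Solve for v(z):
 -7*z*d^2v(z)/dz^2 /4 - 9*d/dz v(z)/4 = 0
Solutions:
 v(z) = C1 + C2/z^(2/7)


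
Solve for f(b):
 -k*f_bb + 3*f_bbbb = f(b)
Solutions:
 f(b) = C1*exp(-sqrt(6)*b*sqrt(k - sqrt(k^2 + 12))/6) + C2*exp(sqrt(6)*b*sqrt(k - sqrt(k^2 + 12))/6) + C3*exp(-sqrt(6)*b*sqrt(k + sqrt(k^2 + 12))/6) + C4*exp(sqrt(6)*b*sqrt(k + sqrt(k^2 + 12))/6)


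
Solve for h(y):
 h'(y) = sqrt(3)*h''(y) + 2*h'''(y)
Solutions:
 h(y) = C1 + C2*exp(y*(-sqrt(3) + sqrt(11))/4) + C3*exp(-y*(sqrt(3) + sqrt(11))/4)


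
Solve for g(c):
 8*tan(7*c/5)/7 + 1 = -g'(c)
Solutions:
 g(c) = C1 - c + 40*log(cos(7*c/5))/49


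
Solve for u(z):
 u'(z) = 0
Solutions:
 u(z) = C1


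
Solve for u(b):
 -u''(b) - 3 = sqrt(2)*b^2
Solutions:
 u(b) = C1 + C2*b - sqrt(2)*b^4/12 - 3*b^2/2


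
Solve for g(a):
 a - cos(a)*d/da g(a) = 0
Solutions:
 g(a) = C1 + Integral(a/cos(a), a)


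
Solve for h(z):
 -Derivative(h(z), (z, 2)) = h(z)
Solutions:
 h(z) = C1*sin(z) + C2*cos(z)


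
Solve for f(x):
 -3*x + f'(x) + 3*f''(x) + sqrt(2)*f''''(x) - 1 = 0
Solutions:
 f(x) = C1 + C2*exp(x*(-2*2^(1/6)/(sqrt(2) + 2*sqrt(1/2 + sqrt(2)))^(1/3) + 2^(1/3)*(sqrt(2) + 2*sqrt(1/2 + sqrt(2)))^(1/3))/4)*sin(sqrt(3)*x*(18*2^(1/6)/(27*sqrt(2) + 2*sqrt(729/2 + 729*sqrt(2)))^(1/3) + 2^(1/3)*(27*sqrt(2) + 2*sqrt(729/2 + 729*sqrt(2)))^(1/3))/12) + C3*exp(x*(-2*2^(1/6)/(sqrt(2) + 2*sqrt(1/2 + sqrt(2)))^(1/3) + 2^(1/3)*(sqrt(2) + 2*sqrt(1/2 + sqrt(2)))^(1/3))/4)*cos(sqrt(3)*x*(18*2^(1/6)/(27*sqrt(2) + 2*sqrt(729/2 + 729*sqrt(2)))^(1/3) + 2^(1/3)*(27*sqrt(2) + 2*sqrt(729/2 + 729*sqrt(2)))^(1/3))/12) + C4*exp(x*(-2^(1/3)*(sqrt(2) + 2*sqrt(1/2 + sqrt(2)))^(1/3)/2 + 2^(1/6)/(sqrt(2) + 2*sqrt(1/2 + sqrt(2)))^(1/3))) + 3*x^2/2 - 8*x


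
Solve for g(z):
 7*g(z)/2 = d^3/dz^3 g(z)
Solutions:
 g(z) = C3*exp(2^(2/3)*7^(1/3)*z/2) + (C1*sin(2^(2/3)*sqrt(3)*7^(1/3)*z/4) + C2*cos(2^(2/3)*sqrt(3)*7^(1/3)*z/4))*exp(-2^(2/3)*7^(1/3)*z/4)


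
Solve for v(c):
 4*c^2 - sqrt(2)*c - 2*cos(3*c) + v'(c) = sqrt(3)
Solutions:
 v(c) = C1 - 4*c^3/3 + sqrt(2)*c^2/2 + sqrt(3)*c + 2*sin(3*c)/3


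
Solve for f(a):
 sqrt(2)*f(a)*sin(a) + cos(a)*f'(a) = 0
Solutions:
 f(a) = C1*cos(a)^(sqrt(2))


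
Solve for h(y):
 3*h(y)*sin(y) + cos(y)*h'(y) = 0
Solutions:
 h(y) = C1*cos(y)^3


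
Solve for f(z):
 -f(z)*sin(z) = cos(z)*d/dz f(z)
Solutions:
 f(z) = C1*cos(z)


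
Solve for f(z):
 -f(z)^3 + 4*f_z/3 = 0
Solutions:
 f(z) = -sqrt(2)*sqrt(-1/(C1 + 3*z))
 f(z) = sqrt(2)*sqrt(-1/(C1 + 3*z))


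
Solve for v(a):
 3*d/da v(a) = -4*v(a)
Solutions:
 v(a) = C1*exp(-4*a/3)


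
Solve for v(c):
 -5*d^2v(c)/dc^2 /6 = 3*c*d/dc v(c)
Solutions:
 v(c) = C1 + C2*erf(3*sqrt(5)*c/5)


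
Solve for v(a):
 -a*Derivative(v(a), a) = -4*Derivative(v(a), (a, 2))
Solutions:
 v(a) = C1 + C2*erfi(sqrt(2)*a/4)
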